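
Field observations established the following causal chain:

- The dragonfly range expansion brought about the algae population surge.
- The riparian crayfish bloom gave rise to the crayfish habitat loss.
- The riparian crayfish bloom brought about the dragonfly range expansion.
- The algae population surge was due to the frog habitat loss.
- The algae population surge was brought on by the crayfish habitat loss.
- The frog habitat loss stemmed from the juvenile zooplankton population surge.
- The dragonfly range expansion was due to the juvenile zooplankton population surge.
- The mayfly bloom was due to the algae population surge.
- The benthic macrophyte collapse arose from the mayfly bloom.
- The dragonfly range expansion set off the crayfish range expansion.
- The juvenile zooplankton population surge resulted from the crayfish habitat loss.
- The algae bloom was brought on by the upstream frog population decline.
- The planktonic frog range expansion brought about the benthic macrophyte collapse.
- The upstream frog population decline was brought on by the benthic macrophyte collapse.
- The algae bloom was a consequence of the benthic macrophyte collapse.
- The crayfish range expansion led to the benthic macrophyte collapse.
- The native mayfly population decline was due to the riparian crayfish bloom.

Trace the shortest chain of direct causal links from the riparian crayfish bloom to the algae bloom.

the riparian crayfish bloom → the dragonfly range expansion → the crayfish range expansion → the benthic macrophyte collapse → the algae bloom

the riparian crayfish bloom → the dragonfly range expansion
the dragonfly range expansion → the crayfish range expansion
the crayfish range expansion → the benthic macrophyte collapse
the benthic macrophyte collapse → the algae bloom
Length: 4 steps.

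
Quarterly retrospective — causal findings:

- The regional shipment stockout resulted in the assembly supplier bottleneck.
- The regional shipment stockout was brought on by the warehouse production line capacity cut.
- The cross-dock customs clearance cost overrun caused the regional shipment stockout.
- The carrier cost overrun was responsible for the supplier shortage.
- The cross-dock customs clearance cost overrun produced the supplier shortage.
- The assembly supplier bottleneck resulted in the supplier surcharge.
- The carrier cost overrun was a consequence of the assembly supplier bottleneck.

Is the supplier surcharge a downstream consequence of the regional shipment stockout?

There is a causal chain: the regional shipment stockout → the assembly supplier bottleneck → the supplier surcharge.

Yes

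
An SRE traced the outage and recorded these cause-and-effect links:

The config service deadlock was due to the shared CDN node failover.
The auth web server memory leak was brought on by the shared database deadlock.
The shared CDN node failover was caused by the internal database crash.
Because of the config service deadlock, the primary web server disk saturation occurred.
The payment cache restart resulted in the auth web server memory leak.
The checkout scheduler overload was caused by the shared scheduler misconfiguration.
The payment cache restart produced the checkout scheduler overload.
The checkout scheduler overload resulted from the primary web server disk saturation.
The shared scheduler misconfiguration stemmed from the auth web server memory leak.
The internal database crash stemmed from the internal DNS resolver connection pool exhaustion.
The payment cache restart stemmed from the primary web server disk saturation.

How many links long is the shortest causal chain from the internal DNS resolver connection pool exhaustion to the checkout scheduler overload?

Shortest chain: the internal DNS resolver connection pool exhaustion → the internal database crash → the shared CDN node failover → the config service deadlock → the primary web server disk saturation → the checkout scheduler overload.

5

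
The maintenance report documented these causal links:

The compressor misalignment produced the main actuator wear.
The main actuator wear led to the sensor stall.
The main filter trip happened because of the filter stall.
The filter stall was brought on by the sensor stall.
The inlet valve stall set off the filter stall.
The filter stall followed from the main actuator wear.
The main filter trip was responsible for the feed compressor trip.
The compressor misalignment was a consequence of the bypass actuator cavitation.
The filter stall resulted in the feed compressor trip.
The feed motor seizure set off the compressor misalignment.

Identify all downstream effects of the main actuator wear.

the feed compressor trip, the filter stall, the main filter trip, the sensor stall

Direct effects: the sensor stall, the filter stall.
2 steps out: the main filter trip, the feed compressor trip.
Not reachable from it: the feed motor seizure, the inlet valve stall, the bypass actuator cavitation, the compressor misalignment.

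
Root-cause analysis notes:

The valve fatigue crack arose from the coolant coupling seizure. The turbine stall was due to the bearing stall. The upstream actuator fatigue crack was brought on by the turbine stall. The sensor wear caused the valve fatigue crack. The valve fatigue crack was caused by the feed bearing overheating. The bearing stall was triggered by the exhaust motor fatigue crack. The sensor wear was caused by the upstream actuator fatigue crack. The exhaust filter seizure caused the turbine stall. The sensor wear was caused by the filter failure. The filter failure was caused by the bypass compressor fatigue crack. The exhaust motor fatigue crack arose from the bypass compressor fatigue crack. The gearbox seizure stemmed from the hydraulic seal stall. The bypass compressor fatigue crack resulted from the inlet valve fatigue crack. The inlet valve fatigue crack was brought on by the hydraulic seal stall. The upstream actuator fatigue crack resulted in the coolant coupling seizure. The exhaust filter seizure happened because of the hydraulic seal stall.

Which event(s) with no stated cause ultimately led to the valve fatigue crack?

Tracing upstream from the valve fatigue crack: the valve fatigue crack ← the coolant coupling seizure ← the upstream actuator fatigue crack ← the turbine stall ← the exhaust filter seizure ← the hydraulic seal stall.
A separate upstream branch: the valve fatigue crack ← the feed bearing overheating.
Each of those chain origins has no stated cause.

the feed bearing overheating, the hydraulic seal stall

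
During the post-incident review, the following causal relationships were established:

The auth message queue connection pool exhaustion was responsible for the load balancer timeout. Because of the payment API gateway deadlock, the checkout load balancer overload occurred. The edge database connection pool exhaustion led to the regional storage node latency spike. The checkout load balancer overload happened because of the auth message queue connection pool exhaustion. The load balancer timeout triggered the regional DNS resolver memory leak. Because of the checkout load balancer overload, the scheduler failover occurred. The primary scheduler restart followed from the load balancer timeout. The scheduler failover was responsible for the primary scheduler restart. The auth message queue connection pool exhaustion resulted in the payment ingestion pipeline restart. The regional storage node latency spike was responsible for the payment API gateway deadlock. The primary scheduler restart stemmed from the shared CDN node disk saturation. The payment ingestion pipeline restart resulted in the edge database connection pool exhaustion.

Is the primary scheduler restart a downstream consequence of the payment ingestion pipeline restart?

Yes

There is a causal chain: the payment ingestion pipeline restart → the edge database connection pool exhaustion → the regional storage node latency spike → the payment API gateway deadlock → the checkout load balancer overload → the scheduler failover → the primary scheduler restart.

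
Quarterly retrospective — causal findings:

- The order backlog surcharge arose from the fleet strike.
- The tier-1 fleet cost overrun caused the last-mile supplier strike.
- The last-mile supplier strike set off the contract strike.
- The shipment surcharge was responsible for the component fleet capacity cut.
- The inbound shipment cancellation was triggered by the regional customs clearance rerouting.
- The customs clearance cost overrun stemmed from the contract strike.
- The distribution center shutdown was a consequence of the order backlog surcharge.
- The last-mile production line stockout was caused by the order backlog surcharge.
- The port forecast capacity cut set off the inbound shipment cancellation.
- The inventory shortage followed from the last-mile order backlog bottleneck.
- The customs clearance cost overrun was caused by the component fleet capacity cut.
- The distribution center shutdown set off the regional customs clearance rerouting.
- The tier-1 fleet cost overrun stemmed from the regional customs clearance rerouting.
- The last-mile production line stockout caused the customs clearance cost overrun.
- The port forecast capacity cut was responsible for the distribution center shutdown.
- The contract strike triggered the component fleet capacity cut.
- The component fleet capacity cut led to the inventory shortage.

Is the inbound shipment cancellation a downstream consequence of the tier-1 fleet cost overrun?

The tier-1 fleet cost overrun leads to the last-mile supplier strike, the contract strike, the component fleet capacity cut, the customs clearance cost overrun, the inventory shortage; the inbound shipment cancellation is not among them.

No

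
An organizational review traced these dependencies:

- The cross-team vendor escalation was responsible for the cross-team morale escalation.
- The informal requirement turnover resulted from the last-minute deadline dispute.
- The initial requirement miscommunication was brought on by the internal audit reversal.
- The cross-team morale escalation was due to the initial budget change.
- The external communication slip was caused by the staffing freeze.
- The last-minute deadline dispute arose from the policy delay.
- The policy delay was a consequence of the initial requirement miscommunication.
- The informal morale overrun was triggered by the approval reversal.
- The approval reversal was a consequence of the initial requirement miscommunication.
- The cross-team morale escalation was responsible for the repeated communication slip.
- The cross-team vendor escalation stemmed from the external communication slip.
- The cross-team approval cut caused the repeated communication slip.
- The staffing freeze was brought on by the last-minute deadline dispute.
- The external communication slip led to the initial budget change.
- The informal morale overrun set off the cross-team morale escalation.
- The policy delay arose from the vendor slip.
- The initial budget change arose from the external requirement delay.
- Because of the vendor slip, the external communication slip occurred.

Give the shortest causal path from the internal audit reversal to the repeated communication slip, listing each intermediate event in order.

the internal audit reversal → the initial requirement miscommunication
the initial requirement miscommunication → the approval reversal
the approval reversal → the informal morale overrun
the informal morale overrun → the cross-team morale escalation
the cross-team morale escalation → the repeated communication slip
Length: 5 steps.

the internal audit reversal → the initial requirement miscommunication → the approval reversal → the informal morale overrun → the cross-team morale escalation → the repeated communication slip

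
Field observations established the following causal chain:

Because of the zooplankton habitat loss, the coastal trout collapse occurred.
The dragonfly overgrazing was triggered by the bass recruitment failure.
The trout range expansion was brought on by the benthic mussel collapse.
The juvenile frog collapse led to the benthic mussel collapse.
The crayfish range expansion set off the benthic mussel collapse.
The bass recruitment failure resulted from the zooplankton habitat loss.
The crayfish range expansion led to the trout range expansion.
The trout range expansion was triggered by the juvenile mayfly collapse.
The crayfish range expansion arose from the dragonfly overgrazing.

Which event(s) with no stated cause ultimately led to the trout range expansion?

Tracing upstream from the trout range expansion: the trout range expansion ← the crayfish range expansion ← the dragonfly overgrazing ← the bass recruitment failure ← the zooplankton habitat loss.
A separate upstream branch: the trout range expansion ← the benthic mussel collapse ← the juvenile frog collapse.
A separate upstream branch: the trout range expansion ← the juvenile mayfly collapse.
Each of those chain origins has no stated cause.

the juvenile frog collapse, the juvenile mayfly collapse, the zooplankton habitat loss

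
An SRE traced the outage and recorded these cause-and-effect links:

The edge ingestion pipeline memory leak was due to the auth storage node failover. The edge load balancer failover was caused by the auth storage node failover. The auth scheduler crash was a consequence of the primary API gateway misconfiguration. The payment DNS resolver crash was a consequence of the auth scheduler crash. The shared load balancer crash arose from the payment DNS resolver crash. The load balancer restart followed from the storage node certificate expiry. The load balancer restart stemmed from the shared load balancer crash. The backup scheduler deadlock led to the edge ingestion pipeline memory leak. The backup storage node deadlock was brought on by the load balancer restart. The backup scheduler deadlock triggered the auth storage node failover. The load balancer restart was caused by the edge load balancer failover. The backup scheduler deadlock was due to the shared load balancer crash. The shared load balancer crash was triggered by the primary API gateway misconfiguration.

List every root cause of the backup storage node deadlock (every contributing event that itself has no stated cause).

Tracing upstream from the backup storage node deadlock: the backup storage node deadlock ← the load balancer restart ← the shared load balancer crash ← the primary API gateway misconfiguration.
A separate upstream branch: the backup storage node deadlock ← the load balancer restart ← the storage node certificate expiry.
Each of those chain origins has no stated cause.

the primary API gateway misconfiguration, the storage node certificate expiry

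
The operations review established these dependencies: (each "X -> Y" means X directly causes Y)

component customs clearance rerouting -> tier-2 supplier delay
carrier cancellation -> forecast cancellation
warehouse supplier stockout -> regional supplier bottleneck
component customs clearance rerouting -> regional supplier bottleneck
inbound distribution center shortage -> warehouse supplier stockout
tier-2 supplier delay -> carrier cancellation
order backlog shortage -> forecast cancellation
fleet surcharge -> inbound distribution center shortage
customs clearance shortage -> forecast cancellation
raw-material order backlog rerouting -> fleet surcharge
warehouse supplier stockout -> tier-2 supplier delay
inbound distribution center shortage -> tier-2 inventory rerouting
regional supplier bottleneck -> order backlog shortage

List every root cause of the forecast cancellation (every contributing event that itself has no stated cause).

the component customs clearance rerouting, the customs clearance shortage, the raw-material order backlog rerouting

Tracing upstream from the forecast cancellation: the forecast cancellation ← the carrier cancellation ← the tier-2 supplier delay ← the warehouse supplier stockout ← the inbound distribution center shortage ← the fleet surcharge ← the raw-material order backlog rerouting.
A separate upstream branch: the forecast cancellation ← the carrier cancellation ← the tier-2 supplier delay ← the component customs clearance rerouting.
A separate upstream branch: the forecast cancellation ← the customs clearance shortage.
Each of those chain origins has no stated cause.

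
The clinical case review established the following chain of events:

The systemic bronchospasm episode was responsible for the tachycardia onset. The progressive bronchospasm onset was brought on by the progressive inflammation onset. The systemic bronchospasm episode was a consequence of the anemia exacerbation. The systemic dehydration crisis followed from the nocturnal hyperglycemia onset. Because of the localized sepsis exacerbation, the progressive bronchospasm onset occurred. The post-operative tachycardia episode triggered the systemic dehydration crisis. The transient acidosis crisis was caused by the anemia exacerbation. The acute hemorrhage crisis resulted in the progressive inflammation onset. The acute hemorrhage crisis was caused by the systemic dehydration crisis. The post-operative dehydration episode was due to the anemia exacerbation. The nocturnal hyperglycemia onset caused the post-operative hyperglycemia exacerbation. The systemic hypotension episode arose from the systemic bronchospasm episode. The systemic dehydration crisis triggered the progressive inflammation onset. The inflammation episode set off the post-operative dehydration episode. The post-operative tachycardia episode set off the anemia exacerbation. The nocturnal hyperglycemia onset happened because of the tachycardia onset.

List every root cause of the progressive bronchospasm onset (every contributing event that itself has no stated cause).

Tracing upstream from the progressive bronchospasm onset: the progressive bronchospasm onset ← the progressive inflammation onset ← the systemic dehydration crisis ← the post-operative tachycardia episode.
A separate upstream branch: the progressive bronchospasm onset ← the localized sepsis exacerbation.
Each of those chain origins has no stated cause.

the localized sepsis exacerbation, the post-operative tachycardia episode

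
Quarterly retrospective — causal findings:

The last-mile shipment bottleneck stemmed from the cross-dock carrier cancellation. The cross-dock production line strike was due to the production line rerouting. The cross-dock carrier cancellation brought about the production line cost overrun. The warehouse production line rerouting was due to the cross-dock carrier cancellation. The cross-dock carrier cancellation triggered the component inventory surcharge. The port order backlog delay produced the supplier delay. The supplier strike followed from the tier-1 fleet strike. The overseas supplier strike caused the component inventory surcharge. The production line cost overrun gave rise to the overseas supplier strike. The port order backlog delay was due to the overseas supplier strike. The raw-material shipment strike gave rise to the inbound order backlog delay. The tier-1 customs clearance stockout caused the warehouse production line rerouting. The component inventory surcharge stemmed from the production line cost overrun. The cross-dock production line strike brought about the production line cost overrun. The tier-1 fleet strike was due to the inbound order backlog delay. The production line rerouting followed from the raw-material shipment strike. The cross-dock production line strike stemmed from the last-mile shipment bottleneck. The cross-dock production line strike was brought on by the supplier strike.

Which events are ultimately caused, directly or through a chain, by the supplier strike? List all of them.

the component inventory surcharge, the cross-dock production line strike, the overseas supplier strike, the port order backlog delay, the production line cost overrun, the supplier delay

Direct effects: the cross-dock production line strike.
2 steps out: the production line cost overrun.
3 steps out: the overseas supplier strike, the component inventory surcharge.
4 steps out: the port order backlog delay.
5 steps out: the supplier delay.
Not reachable from it: the raw-material shipment strike, the production line rerouting, the cross-dock carrier cancellation, the last-mile shipment bottleneck, the tier-1 customs clearance stockout, the inbound order backlog delay, the warehouse production line rerouting, the tier-1 fleet strike.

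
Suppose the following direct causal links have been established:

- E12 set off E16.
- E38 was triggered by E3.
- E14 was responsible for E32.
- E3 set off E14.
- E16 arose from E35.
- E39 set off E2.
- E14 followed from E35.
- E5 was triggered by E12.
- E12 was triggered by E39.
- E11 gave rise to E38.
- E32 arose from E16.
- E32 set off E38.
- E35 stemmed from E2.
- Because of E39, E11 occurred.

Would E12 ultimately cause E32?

There is a causal chain: E12 → E16 → E32.

Yes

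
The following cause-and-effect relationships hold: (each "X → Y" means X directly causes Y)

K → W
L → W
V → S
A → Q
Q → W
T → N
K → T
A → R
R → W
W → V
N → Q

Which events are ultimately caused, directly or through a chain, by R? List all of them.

S, V, W

Direct effects: W.
2 steps out: V.
3 steps out: S.
Not reachable from it: K, T, N, A, L, Q.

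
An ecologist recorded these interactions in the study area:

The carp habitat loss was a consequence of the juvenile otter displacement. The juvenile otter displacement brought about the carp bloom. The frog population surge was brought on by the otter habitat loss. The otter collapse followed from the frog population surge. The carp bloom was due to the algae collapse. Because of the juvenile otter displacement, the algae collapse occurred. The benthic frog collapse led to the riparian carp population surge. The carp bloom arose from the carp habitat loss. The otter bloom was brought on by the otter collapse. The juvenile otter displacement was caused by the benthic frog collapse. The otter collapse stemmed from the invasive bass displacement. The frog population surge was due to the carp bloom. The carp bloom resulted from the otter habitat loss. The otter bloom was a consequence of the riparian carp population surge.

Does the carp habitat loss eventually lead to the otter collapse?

Yes

There is a causal chain: the carp habitat loss → the carp bloom → the frog population surge → the otter collapse.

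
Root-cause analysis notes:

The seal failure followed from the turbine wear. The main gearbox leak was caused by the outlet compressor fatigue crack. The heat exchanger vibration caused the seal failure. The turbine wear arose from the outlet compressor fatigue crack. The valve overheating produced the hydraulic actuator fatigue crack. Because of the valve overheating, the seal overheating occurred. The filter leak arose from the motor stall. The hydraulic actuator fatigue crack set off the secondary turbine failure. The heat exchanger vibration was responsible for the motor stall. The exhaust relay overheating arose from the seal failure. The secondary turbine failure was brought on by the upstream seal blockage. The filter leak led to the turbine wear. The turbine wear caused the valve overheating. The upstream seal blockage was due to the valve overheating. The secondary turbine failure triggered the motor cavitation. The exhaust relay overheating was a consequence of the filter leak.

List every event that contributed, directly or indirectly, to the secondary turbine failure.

Immediate causes of the secondary turbine failure: the hydraulic actuator fatigue crack, the upstream seal blockage.
Further upstream: the outlet compressor fatigue crack, the heat exchanger vibration, the motor stall, the filter leak, the turbine wear, the valve overheating.

the filter leak, the heat exchanger vibration, the hydraulic actuator fatigue crack, the motor stall, the outlet compressor fatigue crack, the turbine wear, the upstream seal blockage, the valve overheating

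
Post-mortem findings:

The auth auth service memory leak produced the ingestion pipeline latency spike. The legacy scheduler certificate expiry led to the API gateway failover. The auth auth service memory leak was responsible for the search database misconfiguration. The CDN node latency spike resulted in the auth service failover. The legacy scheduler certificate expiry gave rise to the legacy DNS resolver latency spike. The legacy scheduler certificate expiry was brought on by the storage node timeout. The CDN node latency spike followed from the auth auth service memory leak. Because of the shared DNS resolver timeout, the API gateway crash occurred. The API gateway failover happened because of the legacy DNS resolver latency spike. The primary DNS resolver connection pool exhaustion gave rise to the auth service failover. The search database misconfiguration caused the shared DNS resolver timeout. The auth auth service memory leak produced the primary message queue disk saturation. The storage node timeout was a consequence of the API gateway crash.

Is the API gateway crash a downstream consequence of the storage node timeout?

No

The storage node timeout leads to the legacy scheduler certificate expiry, the legacy DNS resolver latency spike, the API gateway failover; the API gateway crash is not among them.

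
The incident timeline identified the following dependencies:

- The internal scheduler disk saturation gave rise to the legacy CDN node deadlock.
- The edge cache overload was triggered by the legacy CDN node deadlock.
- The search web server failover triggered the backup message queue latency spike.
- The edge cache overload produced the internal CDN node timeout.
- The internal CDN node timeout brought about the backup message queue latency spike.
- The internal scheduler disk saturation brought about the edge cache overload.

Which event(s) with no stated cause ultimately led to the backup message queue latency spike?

Tracing upstream from the backup message queue latency spike: the backup message queue latency spike ← the internal CDN node timeout ← the edge cache overload ← the internal scheduler disk saturation.
A separate upstream branch: the backup message queue latency spike ← the search web server failover.
Each of those chain origins has no stated cause.

the internal scheduler disk saturation, the search web server failover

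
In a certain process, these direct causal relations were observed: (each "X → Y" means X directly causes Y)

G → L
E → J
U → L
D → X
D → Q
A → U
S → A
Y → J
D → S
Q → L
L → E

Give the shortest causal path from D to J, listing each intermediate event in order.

D → Q → L → E → J

D → Q
Q → L
L → E
E → J
Length: 4 steps.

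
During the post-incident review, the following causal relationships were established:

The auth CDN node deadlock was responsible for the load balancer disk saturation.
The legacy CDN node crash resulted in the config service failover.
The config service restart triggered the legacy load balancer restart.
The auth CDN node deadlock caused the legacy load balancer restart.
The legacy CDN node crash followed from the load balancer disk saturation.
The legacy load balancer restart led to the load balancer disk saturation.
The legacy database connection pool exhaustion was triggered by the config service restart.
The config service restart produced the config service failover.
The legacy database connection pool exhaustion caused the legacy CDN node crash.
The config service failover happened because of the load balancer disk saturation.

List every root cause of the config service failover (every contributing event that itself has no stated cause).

the auth CDN node deadlock, the config service restart

Tracing upstream from the config service failover: the config service failover ← the config service restart.
A separate upstream branch: the config service failover ← the load balancer disk saturation ← the auth CDN node deadlock.
Each of those chain origins has no stated cause.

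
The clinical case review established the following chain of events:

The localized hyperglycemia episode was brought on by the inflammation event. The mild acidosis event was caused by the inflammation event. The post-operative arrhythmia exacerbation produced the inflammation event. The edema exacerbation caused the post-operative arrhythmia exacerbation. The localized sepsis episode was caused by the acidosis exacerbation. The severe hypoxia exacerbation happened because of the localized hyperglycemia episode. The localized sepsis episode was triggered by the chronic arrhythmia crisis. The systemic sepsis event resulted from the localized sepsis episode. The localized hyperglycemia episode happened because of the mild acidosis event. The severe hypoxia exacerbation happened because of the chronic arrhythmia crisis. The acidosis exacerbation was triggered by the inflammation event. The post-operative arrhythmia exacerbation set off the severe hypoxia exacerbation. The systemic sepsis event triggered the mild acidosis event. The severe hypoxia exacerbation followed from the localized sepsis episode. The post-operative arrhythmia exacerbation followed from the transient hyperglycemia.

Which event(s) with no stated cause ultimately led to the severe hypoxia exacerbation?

Tracing upstream from the severe hypoxia exacerbation: the severe hypoxia exacerbation ← the post-operative arrhythmia exacerbation ← the edema exacerbation.
A separate upstream branch: the severe hypoxia exacerbation ← the post-operative arrhythmia exacerbation ← the transient hyperglycemia.
A separate upstream branch: the severe hypoxia exacerbation ← the chronic arrhythmia crisis.
Each of those chain origins has no stated cause.

the chronic arrhythmia crisis, the edema exacerbation, the transient hyperglycemia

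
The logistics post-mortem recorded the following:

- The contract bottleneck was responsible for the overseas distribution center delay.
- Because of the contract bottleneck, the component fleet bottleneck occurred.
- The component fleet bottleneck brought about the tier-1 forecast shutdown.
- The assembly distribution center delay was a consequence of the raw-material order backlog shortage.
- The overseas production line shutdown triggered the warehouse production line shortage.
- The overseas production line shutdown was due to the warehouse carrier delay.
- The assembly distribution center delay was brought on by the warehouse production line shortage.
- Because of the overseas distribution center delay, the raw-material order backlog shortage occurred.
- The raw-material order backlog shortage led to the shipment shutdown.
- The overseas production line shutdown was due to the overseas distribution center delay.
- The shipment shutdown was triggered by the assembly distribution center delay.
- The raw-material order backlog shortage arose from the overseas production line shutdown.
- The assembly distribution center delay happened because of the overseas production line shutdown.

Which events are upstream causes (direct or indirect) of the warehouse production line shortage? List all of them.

Immediate cause of the warehouse production line shortage: the overseas production line shutdown.
Further upstream: the contract bottleneck, the overseas distribution center delay, the warehouse carrier delay.

the contract bottleneck, the overseas distribution center delay, the overseas production line shutdown, the warehouse carrier delay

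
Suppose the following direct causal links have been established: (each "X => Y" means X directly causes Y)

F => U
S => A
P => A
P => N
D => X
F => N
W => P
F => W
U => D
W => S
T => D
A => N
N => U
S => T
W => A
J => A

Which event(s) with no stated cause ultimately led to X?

Tracing upstream from X: X ← D ← U ← F.
A separate upstream branch: X ← D ← U ← N ← A ← J.
Each of those chain origins has no stated cause.

F, J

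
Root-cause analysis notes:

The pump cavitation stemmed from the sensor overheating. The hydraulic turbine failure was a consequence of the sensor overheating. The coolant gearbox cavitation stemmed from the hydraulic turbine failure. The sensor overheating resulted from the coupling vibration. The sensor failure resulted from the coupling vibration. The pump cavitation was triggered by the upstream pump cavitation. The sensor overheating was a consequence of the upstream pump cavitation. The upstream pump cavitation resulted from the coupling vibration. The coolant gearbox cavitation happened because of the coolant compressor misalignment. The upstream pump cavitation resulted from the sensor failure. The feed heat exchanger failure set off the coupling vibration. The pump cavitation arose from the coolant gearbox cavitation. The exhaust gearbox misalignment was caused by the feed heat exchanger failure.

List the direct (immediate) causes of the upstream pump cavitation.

Upstream contributors include the feed heat exchanger failure, but only the coupling vibration, the sensor failure feed directly into the upstream pump cavitation.

the coupling vibration, the sensor failure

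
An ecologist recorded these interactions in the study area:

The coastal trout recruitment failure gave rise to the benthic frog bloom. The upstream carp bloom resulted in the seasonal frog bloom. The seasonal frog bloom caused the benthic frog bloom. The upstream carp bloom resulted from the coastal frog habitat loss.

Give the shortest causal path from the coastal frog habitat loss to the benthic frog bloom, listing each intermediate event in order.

the coastal frog habitat loss → the upstream carp bloom → the seasonal frog bloom → the benthic frog bloom

the coastal frog habitat loss → the upstream carp bloom
the upstream carp bloom → the seasonal frog bloom
the seasonal frog bloom → the benthic frog bloom
Length: 3 steps.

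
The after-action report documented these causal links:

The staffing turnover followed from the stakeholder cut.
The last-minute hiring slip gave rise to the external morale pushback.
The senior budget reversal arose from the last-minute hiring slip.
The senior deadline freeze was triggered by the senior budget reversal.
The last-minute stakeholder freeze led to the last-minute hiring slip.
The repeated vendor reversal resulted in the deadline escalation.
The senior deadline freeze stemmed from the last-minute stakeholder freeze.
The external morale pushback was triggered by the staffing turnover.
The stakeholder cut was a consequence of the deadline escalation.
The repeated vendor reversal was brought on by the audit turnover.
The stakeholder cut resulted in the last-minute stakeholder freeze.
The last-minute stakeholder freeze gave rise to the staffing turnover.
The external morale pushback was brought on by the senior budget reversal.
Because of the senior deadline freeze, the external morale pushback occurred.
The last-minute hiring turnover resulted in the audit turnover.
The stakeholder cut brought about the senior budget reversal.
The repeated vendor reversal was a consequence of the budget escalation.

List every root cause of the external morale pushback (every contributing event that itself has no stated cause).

the budget escalation, the last-minute hiring turnover

Tracing upstream from the external morale pushback: the external morale pushback ← the staffing turnover ← the stakeholder cut ← the deadline escalation ← the repeated vendor reversal ← the budget escalation.
A separate upstream branch: the external morale pushback ← the staffing turnover ← the stakeholder cut ← the deadline escalation ← the repeated vendor reversal ← the audit turnover ← the last-minute hiring turnover.
Each of those chain origins has no stated cause.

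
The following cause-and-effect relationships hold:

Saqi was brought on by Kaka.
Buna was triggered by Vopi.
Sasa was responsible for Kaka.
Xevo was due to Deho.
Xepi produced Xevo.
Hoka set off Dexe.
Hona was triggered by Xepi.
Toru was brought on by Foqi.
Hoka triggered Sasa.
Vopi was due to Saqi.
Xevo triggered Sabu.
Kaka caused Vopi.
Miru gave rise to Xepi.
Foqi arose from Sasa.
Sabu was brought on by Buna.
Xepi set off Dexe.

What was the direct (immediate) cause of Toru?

Upstream contributors include Hoka, Sasa, but only Foqi feeds directly into Toru.

Foqi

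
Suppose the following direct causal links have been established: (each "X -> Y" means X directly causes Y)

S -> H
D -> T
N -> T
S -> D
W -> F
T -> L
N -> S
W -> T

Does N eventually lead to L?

There is a causal chain: N → T → L.

Yes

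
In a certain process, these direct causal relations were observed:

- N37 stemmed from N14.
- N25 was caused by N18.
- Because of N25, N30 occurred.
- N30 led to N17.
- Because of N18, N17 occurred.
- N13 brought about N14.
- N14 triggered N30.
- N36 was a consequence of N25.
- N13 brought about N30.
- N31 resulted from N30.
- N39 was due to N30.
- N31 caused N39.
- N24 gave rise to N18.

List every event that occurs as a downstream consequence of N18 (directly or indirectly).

Direct effects: N25, N17.
2 steps out: N36, N30.
3 steps out: N31, N39.
Not reachable from it: N24, N13, N14, N37.

N17, N25, N30, N31, N36, N39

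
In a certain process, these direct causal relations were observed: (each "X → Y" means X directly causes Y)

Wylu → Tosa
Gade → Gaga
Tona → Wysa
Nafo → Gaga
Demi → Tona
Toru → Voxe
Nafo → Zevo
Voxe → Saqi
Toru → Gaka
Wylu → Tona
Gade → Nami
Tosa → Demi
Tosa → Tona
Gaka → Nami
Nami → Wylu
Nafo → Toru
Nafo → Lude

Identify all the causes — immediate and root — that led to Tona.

Demi, Gade, Gaka, Nafo, Nami, Toru, Tosa, Wylu

Immediate causes of Tona: Wylu, Tosa, Demi.
Further upstream: Gade, Nafo, Toru, Gaka, Nami.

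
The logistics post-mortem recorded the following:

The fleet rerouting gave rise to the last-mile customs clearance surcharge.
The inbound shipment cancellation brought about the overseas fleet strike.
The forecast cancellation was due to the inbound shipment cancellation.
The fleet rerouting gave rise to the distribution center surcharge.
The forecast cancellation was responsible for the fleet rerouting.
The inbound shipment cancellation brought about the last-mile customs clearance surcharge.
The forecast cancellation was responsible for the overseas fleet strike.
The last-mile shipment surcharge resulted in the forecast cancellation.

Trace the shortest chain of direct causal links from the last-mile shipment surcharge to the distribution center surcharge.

the last-mile shipment surcharge → the forecast cancellation → the fleet rerouting → the distribution center surcharge

the last-mile shipment surcharge → the forecast cancellation
the forecast cancellation → the fleet rerouting
the fleet rerouting → the distribution center surcharge
Length: 3 steps.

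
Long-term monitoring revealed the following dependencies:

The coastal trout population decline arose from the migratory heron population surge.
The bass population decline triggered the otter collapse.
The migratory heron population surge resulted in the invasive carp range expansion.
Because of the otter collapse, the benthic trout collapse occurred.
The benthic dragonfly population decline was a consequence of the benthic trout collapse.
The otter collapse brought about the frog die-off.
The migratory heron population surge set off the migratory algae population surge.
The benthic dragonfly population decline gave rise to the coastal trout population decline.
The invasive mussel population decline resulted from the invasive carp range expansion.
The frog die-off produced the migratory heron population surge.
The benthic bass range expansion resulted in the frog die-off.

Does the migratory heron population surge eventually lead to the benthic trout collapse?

The migratory heron population surge leads to the invasive carp range expansion, the migratory algae population surge, the invasive mussel population decline, the coastal trout population decline; the benthic trout collapse is not among them.

No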